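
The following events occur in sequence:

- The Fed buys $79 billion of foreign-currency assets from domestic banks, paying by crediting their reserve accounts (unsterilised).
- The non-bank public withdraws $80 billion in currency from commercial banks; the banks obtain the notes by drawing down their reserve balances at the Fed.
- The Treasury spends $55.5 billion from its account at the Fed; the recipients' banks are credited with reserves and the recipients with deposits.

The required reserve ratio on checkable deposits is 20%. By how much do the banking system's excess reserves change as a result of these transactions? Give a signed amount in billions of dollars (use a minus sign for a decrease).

FX purchase $79 billion: reserves +$79B, deposits 0.
Currency withdrawal $80 billion: reserves −$80B, deposits −$80B.
Government spending $55.5 billion: reserves +$55.5B, deposits +$55.5B.
Totals: Δreserves = +$54.5B, Δdeposits = −$24.5B.
Δrequired reserves = 20% × −$24.5B = −$4.9B.
Δexcess reserves = Δreserves − Δrequired = +$54.5B − (−$4.9B) = +$59.4 billion.

+$59.4 billion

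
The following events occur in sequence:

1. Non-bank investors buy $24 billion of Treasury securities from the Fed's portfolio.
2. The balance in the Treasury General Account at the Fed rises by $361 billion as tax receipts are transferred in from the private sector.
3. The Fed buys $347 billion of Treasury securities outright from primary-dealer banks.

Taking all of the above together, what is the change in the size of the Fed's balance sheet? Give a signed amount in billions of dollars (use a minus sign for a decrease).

+$323 billion

Fed balance sheet:
  Assets:      Securities +$323B
  Liabilities: Bank reserves −$38B, Government deposits +$361B
Change in total Fed assets = +$323 billion.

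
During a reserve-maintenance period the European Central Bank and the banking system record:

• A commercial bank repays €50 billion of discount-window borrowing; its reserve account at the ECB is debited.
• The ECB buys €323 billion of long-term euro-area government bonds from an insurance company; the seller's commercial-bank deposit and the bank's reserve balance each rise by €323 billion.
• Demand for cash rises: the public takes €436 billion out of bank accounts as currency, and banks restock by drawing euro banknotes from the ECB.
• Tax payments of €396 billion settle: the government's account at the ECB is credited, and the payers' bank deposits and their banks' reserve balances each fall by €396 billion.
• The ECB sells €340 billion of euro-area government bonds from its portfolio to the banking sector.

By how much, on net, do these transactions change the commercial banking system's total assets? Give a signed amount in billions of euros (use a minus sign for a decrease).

Discount-window repayment €50 billion: bank balance sheets shrink → −€50B.
Asset purchase (from non-banks) €323 billion: bank balance sheets expand → +€323B.
Currency withdrawal €436 billion: bank balance sheets shrink → −€436B.
Government account inflow €396 billion: bank balance sheets shrink → −€396B.
OMO sale (to banks) €340 billion: just an asset swap on bank balance sheets → 0.
Net: −50 + 323 − 436 − 396 + 0 = -€559 billion.

-€559 billion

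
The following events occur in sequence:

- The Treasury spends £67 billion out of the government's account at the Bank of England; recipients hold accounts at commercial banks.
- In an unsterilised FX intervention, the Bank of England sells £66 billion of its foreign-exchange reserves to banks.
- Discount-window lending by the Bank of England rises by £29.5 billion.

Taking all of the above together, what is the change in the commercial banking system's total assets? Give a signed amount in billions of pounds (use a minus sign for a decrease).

Bank of England balance sheet:
  Assets:      Loans to banks +£29.5B, Foreign assets −£66B
  Liabilities: Bank reserves +£30.5B, Government deposits −£67B
Commercial banking system:
  Assets:      Reserves at CB +£30.5B, Foreign assets +£66B
  Liabilities: Checkable deposits +£67B, Borrowings from CB +£29.5B
Change in total bank assets = +£96.5 billion.

+£96.5 billion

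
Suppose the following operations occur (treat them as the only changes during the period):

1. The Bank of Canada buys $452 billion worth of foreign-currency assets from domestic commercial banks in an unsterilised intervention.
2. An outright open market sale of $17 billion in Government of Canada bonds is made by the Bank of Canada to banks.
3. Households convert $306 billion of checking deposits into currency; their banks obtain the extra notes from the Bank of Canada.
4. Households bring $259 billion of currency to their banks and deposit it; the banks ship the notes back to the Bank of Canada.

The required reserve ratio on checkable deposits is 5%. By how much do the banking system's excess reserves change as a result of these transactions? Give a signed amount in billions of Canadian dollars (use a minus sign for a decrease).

FX purchase $452 billion: reserves +$452B, deposits 0.
OMO sale (to banks) $17 billion: reserves −$17B, deposits 0.
Currency withdrawal $306 billion: reserves −$306B, deposits −$306B.
Currency deposit $259 billion: reserves +$259B, deposits +$259B.
Totals: Δreserves = +$388B, Δdeposits = −$47B.
Δrequired reserves = 5% × −$47B = −$2.35B.
Δexcess reserves = Δreserves − Δrequired = +$388B − (−$2.35B) = +$390.35 billion.

+$390.35 billion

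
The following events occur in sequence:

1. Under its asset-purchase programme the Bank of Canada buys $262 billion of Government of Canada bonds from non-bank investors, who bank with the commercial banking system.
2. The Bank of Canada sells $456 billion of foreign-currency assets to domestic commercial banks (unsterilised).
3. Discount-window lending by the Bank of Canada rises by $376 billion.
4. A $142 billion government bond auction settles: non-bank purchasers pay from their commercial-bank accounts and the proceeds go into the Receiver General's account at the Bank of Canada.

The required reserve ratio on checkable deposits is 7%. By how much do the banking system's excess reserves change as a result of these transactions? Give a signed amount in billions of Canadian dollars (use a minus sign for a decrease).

+$31.6 billion

Asset purchase (from non-banks) $262 billion: reserves +$262B, deposits +$262B.
FX sale $456 billion: reserves −$456B, deposits 0.
Discount-window loan $376 billion: reserves +$376B, deposits 0.
Government account inflow $142 billion: reserves −$142B, deposits −$142B.
Totals: Δreserves = +$40B, Δdeposits = +$120B.
Δrequired reserves = 7% × +$120B = +$8.4B.
Δexcess reserves = Δreserves − Δrequired = +$40B − (+$8.4B) = +$31.6 billion.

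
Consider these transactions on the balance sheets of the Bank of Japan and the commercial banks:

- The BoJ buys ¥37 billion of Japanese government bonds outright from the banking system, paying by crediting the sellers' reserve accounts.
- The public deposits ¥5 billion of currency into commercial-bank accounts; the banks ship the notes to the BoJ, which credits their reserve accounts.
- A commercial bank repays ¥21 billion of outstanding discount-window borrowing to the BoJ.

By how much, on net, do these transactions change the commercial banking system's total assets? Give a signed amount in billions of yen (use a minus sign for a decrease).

OMO purchase (from banks) ¥37 billion: just an asset swap on bank balance sheets → 0.
Currency deposit ¥5 billion: bank balance sheets expand → +¥5B.
Discount-window repayment ¥21 billion: bank balance sheets shrink → −¥21B.
Net: 0 + 5 − 21 = -¥16 billion.

-¥16 billion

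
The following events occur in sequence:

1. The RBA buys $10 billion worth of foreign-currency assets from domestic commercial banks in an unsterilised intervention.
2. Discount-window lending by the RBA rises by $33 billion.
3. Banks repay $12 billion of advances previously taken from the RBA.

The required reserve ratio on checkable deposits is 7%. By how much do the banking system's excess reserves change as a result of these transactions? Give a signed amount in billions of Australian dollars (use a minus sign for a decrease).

+$31 billion

FX purchase $10 billion: reserves +$10B, deposits 0.
Discount-window loan $33 billion: reserves +$33B, deposits 0.
Discount-window repayment $12 billion: reserves −$12B, deposits 0.
Totals: Δreserves = +$31B, Δdeposits = 0.
Δrequired reserves = 7% × 0 = 0.
Δexcess reserves = Δreserves − Δrequired = +$31B − (0) = +$31 billion.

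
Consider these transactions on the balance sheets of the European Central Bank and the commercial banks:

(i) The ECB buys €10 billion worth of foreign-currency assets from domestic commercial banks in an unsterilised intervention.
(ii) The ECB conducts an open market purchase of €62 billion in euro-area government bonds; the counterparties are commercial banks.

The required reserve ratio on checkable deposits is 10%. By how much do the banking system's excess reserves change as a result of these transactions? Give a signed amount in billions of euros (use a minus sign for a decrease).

FX purchase €10 billion: reserves +€10B, deposits 0.
OMO purchase (from banks) €62 billion: reserves +€62B, deposits 0.
Totals: Δreserves = +€72B, Δdeposits = 0.
Δrequired reserves = 10% × 0 = 0.
Δexcess reserves = Δreserves − Δrequired = +€72B − (0) = +€72 billion.

+€72 billion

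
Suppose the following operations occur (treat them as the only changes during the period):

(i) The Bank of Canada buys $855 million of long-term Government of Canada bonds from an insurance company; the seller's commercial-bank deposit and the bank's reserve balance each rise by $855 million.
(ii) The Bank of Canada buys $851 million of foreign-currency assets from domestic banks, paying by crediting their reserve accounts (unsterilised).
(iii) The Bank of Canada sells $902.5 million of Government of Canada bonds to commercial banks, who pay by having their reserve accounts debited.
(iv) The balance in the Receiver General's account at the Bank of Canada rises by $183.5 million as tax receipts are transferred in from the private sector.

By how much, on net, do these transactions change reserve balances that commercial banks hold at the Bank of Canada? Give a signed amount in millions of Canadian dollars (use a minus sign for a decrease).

Asset purchase (from non-banks) $855 million: the Bank of Canada pays by crediting reserve accounts → +$855M.
FX purchase $851 million: the Bank of Canada pays by crediting reserve accounts → +$851M.
OMO sale (to banks) $902.5 million: the buying banks pay out of their reserve balances → −$902.5M.
Government account inflow $183.5 million: funds move from bank reserves into the government account → −$183.5M.
Net: 855 + 851 − 902.5 − 183.5 = +$620 million.

+$620 million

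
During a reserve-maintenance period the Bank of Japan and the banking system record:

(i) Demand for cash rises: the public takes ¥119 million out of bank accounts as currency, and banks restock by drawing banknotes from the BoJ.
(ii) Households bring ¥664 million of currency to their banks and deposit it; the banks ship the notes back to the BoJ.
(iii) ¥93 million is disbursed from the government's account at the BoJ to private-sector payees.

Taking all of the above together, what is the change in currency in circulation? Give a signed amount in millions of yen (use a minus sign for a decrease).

-¥545 million

Currency withdrawal ¥119 million: notes leave the central bank → +¥119M.
Currency deposit ¥664 million: notes return to the central bank → −¥664M.
Government spending ¥93 million: no currency enters or leaves circulation → 0.
Net: 119 − 664 + 0 = -¥545 million.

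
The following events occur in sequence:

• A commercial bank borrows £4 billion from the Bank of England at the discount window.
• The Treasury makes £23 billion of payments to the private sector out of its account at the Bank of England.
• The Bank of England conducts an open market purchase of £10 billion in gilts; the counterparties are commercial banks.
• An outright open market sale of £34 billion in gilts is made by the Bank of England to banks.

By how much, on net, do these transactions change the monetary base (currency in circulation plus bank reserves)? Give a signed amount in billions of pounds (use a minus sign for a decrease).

Bank of England balance sheet:
  Assets:      Securities −£24B, Loans to banks +£4B
  Liabilities: Bank reserves +£3B, Government deposits −£23B
Monetary base = currency + reserves: 0 + (+£3B) = +£3 billion.

+£3 billion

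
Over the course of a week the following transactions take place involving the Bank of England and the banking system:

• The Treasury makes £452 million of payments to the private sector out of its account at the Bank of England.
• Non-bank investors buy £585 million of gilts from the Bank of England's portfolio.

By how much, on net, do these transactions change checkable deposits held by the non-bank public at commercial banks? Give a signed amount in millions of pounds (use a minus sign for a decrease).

Bank of England balance sheet:
  Assets:      Securities −£585M
  Liabilities: Bank reserves −£133M, Government deposits −£452M
Commercial banking system:
  Assets:      Reserves at CB −£133M
  Liabilities: Checkable deposits −£133M
So the change in checkable deposits held by the non-bank public at commercial banks is -£133 million.

-£133 million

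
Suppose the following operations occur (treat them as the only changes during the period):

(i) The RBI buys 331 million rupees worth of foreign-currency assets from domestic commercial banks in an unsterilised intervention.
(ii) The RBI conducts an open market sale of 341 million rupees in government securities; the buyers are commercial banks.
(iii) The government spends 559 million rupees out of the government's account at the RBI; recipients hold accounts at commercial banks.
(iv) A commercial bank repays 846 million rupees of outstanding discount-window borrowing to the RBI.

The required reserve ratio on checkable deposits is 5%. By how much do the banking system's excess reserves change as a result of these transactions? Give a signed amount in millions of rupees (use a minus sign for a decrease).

FX purchase 331 million rupees: reserves +331M, deposits 0.
OMO sale (to banks) 341 million rupees: reserves −341M, deposits 0.
Government spending 559 million rupees: reserves +559M, deposits +559M.
Discount-window repayment 846 million rupees: reserves −846M, deposits 0.
Totals: Δreserves = −297M, Δdeposits = +559M.
Δrequired reserves = 5% × +559M = +27.95M.
Δexcess reserves = Δreserves − Δrequired = −297M − (+27.95M) = -324.95 million.

-324.95 million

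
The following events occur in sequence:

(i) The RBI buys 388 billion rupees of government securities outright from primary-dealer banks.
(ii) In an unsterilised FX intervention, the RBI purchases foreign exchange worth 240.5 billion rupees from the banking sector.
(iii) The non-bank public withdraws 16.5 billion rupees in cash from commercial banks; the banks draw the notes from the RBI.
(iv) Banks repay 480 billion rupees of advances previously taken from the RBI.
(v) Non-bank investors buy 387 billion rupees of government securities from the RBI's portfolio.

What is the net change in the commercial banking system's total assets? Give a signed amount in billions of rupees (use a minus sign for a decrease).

-883.5 billion

RBI balance sheet:
  Assets:      Securities +1B, Loans to banks −480B, Foreign assets +240.5B
  Liabilities: Bank reserves −255B, Currency in circulation +16.5B
Commercial banking system:
  Assets:      Reserves at CB −255B, Securities −388B, Foreign assets −240.5B
  Liabilities: Checkable deposits −403.5B, Borrowings from CB −480B
Change in total bank assets = -883.5 billion.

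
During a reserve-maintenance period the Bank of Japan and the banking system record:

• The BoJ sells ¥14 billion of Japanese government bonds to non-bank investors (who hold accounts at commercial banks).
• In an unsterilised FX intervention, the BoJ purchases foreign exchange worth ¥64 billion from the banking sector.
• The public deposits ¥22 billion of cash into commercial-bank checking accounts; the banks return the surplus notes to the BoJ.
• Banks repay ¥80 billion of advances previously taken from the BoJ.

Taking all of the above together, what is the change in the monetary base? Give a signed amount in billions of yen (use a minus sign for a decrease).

Asset sale (to non-banks) ¥14 billion: BoJ balance sheet contracts → −¥14B.
FX purchase ¥64 billion: BoJ balance sheet expands → +¥64B.
Currency deposit ¥22 billion: just a shift between currency and reserves — both are base money → 0.
Discount-window repayment ¥80 billion: BoJ balance sheet contracts → −¥80B.
Net: −14 + 64 + 0 − 80 = -¥30 billion.

-¥30 billion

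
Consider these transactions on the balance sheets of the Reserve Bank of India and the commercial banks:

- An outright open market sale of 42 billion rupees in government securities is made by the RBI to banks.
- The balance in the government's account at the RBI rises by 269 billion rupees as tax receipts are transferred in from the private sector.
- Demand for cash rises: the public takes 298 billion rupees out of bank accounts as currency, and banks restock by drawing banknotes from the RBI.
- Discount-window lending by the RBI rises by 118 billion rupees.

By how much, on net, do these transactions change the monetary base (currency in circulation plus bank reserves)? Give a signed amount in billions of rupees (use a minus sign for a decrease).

RBI balance sheet:
  Assets:      Securities −42B, Loans to banks +118B
  Liabilities: Bank reserves −491B, Currency in circulation +298B, Government deposits +269B
Commercial banking system:
  Assets:      Reserves at CB −491B, Securities +42B
  Liabilities: Checkable deposits −567B, Borrowings from CB +118B
Monetary base = currency + reserves: +298B + (−491B) = -193 billion.

-193 billion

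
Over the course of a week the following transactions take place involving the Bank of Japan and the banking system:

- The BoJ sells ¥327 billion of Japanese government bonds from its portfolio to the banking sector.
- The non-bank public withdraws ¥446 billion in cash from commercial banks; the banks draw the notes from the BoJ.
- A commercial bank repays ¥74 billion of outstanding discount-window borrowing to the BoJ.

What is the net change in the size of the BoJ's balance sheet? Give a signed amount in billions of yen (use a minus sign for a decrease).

OMO sale (to banks) ¥327 billion: a BoJ asset is shed → −¥327B.
Currency withdrawal ¥446 billion: only the composition of liabilities changes → 0.
Discount-window repayment ¥74 billion: a BoJ asset is shed → −¥74B.
Net: −327 + 0 − 74 = -¥401 billion.

-¥401 billion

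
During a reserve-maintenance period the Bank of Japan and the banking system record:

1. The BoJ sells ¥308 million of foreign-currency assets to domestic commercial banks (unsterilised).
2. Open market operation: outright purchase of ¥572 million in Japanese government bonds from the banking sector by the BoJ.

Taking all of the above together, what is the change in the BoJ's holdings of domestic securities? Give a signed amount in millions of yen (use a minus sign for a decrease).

BoJ balance sheet:
  Assets:      Securities +¥572M, Foreign assets −¥308M
  Liabilities: Bank reserves +¥264M
So the change in the BoJ's holdings of domestic securities is +¥572 million.

+¥572 million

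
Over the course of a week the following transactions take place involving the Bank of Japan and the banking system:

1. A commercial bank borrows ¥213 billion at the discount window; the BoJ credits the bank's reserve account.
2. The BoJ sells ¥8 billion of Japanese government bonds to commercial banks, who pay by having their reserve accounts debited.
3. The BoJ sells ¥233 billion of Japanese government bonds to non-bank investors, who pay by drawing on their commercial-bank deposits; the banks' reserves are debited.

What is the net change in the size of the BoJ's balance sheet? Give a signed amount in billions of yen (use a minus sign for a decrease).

-¥28 billion

Discount-window loan ¥213 billion: a BoJ asset is acquired → +¥213B.
OMO sale (to banks) ¥8 billion: a BoJ asset is shed → −¥8B.
Asset sale (to non-banks) ¥233 billion: a BoJ asset is shed → −¥233B.
Net: 213 − 8 − 233 = -¥28 billion.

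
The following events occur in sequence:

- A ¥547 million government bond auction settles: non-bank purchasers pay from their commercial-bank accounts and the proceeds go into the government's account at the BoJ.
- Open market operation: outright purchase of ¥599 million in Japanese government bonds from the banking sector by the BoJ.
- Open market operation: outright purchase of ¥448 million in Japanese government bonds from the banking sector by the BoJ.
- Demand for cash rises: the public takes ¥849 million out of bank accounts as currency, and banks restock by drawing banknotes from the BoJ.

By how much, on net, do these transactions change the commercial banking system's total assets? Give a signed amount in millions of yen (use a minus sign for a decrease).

BoJ balance sheet:
  Assets:      Securities +¥1047M
  Liabilities: Bank reserves −¥349M, Currency in circulation +¥849M, Government deposits +¥547M
Commercial banking system:
  Assets:      Reserves at CB −¥349M, Securities −¥1047M
  Liabilities: Checkable deposits −¥1396M
Change in total bank assets = -¥1396 million.

-¥1396 million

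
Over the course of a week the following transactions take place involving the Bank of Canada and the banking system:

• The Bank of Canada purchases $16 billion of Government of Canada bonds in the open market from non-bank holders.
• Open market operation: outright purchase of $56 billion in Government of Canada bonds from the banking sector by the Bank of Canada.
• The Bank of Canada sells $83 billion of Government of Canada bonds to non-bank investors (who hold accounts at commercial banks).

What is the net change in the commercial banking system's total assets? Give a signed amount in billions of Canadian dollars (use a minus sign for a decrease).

-$67 billion

Bank of Canada balance sheet:
  Assets:      Securities −$11B
  Liabilities: Bank reserves −$11B
Commercial banking system:
  Assets:      Reserves at CB −$11B, Securities −$56B
  Liabilities: Checkable deposits −$67B
Change in total bank assets = -$67 billion.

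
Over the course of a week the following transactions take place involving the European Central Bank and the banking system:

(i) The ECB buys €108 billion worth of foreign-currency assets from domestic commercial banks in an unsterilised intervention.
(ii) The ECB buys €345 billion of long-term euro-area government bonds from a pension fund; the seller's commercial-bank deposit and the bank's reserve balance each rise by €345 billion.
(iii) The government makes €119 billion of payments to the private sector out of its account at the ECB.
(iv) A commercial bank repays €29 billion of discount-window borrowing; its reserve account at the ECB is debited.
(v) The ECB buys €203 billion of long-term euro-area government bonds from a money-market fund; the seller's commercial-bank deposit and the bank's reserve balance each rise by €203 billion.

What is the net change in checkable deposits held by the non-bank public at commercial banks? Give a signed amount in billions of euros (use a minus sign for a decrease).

+€667 billion

FX purchase €108 billion: the counterparty is a bank, so public deposits are unchanged → 0.
Asset purchase (from non-banks) €345 billion: non-bank counterparties' bank balances rise → +€345B.
Government spending €119 billion: non-bank counterparties' bank balances rise → +€119B.
Discount-window repayment €29 billion: the counterparty is a bank, so public deposits are unchanged → 0.
Asset purchase (from non-banks) €203 billion: non-bank counterparties' bank balances rise → +€203B.
Net: 0 + 345 + 119 + 0 + 203 = +€667 billion.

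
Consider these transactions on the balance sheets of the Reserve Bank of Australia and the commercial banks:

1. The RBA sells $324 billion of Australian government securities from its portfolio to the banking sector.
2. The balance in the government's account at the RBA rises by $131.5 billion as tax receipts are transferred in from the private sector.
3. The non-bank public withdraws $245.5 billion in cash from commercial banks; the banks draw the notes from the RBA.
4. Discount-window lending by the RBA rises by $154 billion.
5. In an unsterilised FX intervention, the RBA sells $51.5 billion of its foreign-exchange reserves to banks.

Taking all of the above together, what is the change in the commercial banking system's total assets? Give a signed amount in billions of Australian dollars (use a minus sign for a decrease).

-$223 billion

OMO sale (to banks) $324 billion: just an asset swap on bank balance sheets → 0.
Government account inflow $131.5 billion: bank balance sheets shrink → −$131.5B.
Currency withdrawal $245.5 billion: bank balance sheets shrink → −$245.5B.
Discount-window loan $154 billion: bank balance sheets expand → +$154B.
FX sale $51.5 billion: just an asset swap on bank balance sheets → 0.
Net: 0 − 131.5 − 245.5 + 154 + 0 = -$223 billion.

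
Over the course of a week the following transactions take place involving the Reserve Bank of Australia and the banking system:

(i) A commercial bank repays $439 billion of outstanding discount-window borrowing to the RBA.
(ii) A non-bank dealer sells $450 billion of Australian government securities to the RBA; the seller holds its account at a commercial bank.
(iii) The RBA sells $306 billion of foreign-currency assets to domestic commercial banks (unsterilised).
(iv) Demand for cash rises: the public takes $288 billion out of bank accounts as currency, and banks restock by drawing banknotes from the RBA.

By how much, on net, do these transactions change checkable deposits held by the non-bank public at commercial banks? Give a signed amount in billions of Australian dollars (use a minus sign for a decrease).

RBA balance sheet:
  Assets:      Securities +$450B, Loans to banks −$439B, Foreign assets −$306B
  Liabilities: Bank reserves −$583B, Currency in circulation +$288B
Commercial banking system:
  Assets:      Reserves at CB −$583B, Foreign assets +$306B
  Liabilities: Checkable deposits +$162B, Borrowings from CB −$439B
So the change in checkable deposits held by the non-bank public at commercial banks is +$162 billion.

+$162 billion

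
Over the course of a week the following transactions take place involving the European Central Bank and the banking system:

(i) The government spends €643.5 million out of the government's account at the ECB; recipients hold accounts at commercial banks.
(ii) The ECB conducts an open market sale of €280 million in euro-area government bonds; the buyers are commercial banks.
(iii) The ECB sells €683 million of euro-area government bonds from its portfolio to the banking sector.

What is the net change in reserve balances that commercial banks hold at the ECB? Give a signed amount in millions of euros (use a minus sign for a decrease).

Government spending €643.5 million: government payments flow into bank reserve accounts → +€643.5M.
OMO sale (to banks) €280 million: the buying banks pay out of their reserve balances → −€280M.
OMO sale (to banks) €683 million: the buying banks pay out of their reserve balances → −€683M.
Net: 643.5 − 280 − 683 = -€319.5 million.

-€319.5 million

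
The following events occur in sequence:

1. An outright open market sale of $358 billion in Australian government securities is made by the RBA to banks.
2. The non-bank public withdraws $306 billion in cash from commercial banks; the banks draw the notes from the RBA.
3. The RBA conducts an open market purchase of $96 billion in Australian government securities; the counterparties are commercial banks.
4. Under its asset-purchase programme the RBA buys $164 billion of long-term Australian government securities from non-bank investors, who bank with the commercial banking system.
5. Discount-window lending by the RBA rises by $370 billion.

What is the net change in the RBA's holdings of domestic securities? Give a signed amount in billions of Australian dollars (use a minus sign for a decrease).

RBA balance sheet:
  Assets:      Securities −$98B, Loans to banks +$370B
  Liabilities: Bank reserves −$34B, Currency in circulation +$306B
Commercial banking system:
  Assets:      Reserves at CB −$34B, Securities +$262B
  Liabilities: Checkable deposits −$142B, Borrowings from CB +$370B
So the change in the RBA's holdings of domestic securities is -$98 billion.

-$98 billion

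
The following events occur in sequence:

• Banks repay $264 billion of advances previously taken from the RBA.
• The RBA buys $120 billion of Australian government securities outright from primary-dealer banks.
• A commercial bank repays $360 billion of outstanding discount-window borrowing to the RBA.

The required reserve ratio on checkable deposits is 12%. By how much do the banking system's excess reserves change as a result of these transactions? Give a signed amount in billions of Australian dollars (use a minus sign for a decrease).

-$504 billion

Discount-window repayment $264 billion: reserves −$264B, deposits 0.
OMO purchase (from banks) $120 billion: reserves +$120B, deposits 0.
Discount-window repayment $360 billion: reserves −$360B, deposits 0.
Totals: Δreserves = −$504B, Δdeposits = 0.
Δrequired reserves = 12% × 0 = 0.
Δexcess reserves = Δreserves − Δrequired = −$504B − (0) = -$504 billion.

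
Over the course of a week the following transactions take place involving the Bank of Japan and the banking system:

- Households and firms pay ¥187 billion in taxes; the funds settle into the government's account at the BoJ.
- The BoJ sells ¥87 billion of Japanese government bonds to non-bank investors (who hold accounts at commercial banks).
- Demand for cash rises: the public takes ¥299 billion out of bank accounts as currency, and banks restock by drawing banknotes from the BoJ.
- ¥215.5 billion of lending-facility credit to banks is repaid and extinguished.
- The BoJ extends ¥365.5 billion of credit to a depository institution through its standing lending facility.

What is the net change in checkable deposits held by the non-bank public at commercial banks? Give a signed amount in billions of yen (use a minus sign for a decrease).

-¥573 billion

BoJ balance sheet:
  Assets:      Securities −¥87B, Loans to banks +¥150B
  Liabilities: Bank reserves −¥423B, Currency in circulation +¥299B, Government deposits +¥187B
Commercial banking system:
  Assets:      Reserves at CB −¥423B
  Liabilities: Checkable deposits −¥573B, Borrowings from CB +¥150B
So the change in checkable deposits held by the non-bank public at commercial banks is -¥573 billion.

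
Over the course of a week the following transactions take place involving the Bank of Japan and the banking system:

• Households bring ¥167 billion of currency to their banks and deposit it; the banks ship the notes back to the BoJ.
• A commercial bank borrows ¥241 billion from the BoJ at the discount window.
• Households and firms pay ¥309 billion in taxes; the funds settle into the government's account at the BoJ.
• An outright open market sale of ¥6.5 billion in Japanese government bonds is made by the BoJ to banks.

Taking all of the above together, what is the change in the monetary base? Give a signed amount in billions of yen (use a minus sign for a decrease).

BoJ balance sheet:
  Assets:      Securities −¥6.5B, Loans to banks +¥241B
  Liabilities: Bank reserves +¥92.5B, Currency in circulation −¥167B, Government deposits +¥309B
Monetary base = currency + reserves: −¥167B + (+¥92.5B) = -¥74.5 billion.

-¥74.5 billion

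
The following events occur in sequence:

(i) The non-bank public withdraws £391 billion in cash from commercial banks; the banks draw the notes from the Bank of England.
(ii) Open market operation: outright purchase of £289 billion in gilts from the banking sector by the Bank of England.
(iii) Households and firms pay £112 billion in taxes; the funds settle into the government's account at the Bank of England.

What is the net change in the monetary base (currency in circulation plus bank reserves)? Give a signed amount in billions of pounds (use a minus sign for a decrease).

Currency withdrawal £391 billion: just a shift between currency and reserves — both are base money → 0.
OMO purchase (from banks) £289 billion: Bank of England balance sheet expands → +£289B.
Government account inflow £112 billion: reserves shift to a non-base liability → −£112B.
Net: 0 + 289 − 112 = +£177 billion.

+£177 billion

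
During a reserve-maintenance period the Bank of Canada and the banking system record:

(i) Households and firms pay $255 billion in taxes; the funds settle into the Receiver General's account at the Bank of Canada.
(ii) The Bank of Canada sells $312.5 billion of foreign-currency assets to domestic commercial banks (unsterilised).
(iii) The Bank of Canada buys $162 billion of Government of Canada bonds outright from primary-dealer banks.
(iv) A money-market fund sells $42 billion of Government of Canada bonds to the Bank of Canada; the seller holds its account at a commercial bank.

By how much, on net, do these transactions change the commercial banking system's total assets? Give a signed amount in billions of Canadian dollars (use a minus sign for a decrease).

Government account inflow $255 billion: bank balance sheets shrink → −$255B.
FX sale $312.5 billion: just an asset swap on bank balance sheets → 0.
OMO purchase (from banks) $162 billion: just an asset swap on bank balance sheets → 0.
Asset purchase (from non-banks) $42 billion: bank balance sheets expand → +$42B.
Net: −255 + 0 + 0 + 42 = -$213 billion.

-$213 billion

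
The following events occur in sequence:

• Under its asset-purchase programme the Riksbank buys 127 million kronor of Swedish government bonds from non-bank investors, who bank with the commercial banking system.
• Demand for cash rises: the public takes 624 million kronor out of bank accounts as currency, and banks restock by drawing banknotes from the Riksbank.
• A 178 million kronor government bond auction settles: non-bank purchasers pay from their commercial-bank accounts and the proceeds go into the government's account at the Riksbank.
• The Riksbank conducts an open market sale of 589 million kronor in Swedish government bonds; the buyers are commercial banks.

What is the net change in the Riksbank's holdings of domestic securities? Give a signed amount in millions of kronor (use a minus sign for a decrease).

Riksbank balance sheet:
  Assets:      Securities −462M
  Liabilities: Bank reserves −1264M, Currency in circulation +624M, Government deposits +178M
Commercial banking system:
  Assets:      Reserves at CB −1264M, Securities +589M
  Liabilities: Checkable deposits −675M
So the change in the Riksbank's holdings of domestic securities is -462 million.

-462 million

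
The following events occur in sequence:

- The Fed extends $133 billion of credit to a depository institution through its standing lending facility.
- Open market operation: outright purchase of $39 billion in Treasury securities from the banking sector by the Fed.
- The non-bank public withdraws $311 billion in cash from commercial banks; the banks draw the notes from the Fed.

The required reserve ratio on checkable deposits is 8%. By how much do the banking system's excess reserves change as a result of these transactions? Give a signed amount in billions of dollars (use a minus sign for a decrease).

Discount-window loan $133 billion: reserves +$133B, deposits 0.
OMO purchase (from banks) $39 billion: reserves +$39B, deposits 0.
Currency withdrawal $311 billion: reserves −$311B, deposits −$311B.
Totals: Δreserves = −$139B, Δdeposits = −$311B.
Δrequired reserves = 8% × −$311B = −$24.88B.
Δexcess reserves = Δreserves − Δrequired = −$139B − (−$24.88B) = -$114.12 billion.

-$114.12 billion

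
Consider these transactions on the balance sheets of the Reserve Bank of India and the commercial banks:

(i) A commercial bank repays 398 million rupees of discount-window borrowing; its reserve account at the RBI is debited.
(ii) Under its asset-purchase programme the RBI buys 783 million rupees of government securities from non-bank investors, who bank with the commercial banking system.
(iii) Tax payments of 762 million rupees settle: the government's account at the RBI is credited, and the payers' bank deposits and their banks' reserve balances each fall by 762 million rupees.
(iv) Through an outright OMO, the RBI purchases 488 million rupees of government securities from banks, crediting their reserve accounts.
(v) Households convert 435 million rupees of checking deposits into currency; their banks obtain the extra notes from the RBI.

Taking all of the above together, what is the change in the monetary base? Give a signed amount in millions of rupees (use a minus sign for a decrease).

Discount-window repayment 398 million rupees: RBI balance sheet contracts → −398M.
Asset purchase (from non-banks) 783 million rupees: RBI balance sheet expands → +783M.
Government account inflow 762 million rupees: reserves shift to a non-base liability → −762M.
OMO purchase (from banks) 488 million rupees: RBI balance sheet expands → +488M.
Currency withdrawal 435 million rupees: just a shift between currency and reserves — both are base money → 0.
Net: −398 + 783 − 762 + 488 + 0 = +111 million.

+111 million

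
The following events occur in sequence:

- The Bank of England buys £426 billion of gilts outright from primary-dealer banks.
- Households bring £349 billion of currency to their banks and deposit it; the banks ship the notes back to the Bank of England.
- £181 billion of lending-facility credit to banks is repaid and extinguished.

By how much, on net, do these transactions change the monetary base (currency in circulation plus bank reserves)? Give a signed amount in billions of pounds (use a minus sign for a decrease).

+£245 billion

Bank of England balance sheet:
  Assets:      Securities +£426B, Loans to banks −£181B
  Liabilities: Bank reserves +£594B, Currency in circulation −£349B
Commercial banking system:
  Assets:      Reserves at CB +£594B, Securities −£426B
  Liabilities: Checkable deposits +£349B, Borrowings from CB −£181B
Monetary base = currency + reserves: −£349B + (+£594B) = +£245 billion.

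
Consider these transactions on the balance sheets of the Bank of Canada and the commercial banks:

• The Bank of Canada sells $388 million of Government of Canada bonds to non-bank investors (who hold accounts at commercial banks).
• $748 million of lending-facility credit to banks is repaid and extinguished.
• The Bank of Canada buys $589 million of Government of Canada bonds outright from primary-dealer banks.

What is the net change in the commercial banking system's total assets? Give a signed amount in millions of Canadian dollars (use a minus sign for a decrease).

Asset sale (to non-banks) $388 million: bank balance sheets shrink → −$388M.
Discount-window repayment $748 million: bank balance sheets shrink → −$748M.
OMO purchase (from banks) $589 million: just an asset swap on bank balance sheets → 0.
Net: −388 − 748 + 0 = -$1136 million.

-$1136 million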